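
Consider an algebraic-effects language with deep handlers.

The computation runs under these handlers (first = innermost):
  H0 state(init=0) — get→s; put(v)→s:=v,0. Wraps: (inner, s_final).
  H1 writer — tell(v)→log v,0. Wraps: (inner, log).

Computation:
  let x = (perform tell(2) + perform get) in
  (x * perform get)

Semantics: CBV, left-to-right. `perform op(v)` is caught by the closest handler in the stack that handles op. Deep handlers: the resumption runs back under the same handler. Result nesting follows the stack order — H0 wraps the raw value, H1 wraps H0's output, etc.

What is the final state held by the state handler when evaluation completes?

Working:
tell(2) @ H1 ⇒ log+=2
get @ H0 ⇒ 0
get @ H0 ⇒ 0
H0 returns (0, 0)
H1 returns ((0, 0), (2))
= ((0, 0), (2))

Answer: 0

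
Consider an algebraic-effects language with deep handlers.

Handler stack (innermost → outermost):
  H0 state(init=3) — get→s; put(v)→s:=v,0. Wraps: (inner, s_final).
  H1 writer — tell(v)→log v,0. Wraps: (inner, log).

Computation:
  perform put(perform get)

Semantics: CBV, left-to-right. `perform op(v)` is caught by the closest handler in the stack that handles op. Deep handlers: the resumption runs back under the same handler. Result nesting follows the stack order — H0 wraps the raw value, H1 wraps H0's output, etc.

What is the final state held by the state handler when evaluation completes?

Answer: 3

Step-by-step:
get @ H0 ⇒ 3
put(3) @ H0 ⇒ s:=3
H0 returns (0, 3)
H1 returns ((0, 3), ())
= ((0, 3), ())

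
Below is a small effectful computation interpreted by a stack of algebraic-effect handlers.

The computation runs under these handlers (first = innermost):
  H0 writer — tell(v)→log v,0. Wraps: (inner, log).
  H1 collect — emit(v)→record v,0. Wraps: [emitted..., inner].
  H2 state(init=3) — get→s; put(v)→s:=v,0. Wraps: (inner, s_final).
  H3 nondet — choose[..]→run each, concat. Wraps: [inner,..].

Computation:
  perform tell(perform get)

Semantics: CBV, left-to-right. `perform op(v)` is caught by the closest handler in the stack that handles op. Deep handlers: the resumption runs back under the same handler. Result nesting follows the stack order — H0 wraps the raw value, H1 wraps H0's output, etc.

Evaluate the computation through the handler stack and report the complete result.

Answer: [([(0, (3))], 3)]

Step-by-step:
get @ H2 ⇒ 3
tell(3) @ H0 ⇒ log+=3
H0 returns (0, (3))
H1 returns [(0, (3))]
H2 returns ([(0, (3))], 3)
H3 returns [([(0, (3))], 3)]
= [([(0, (3))], 3)]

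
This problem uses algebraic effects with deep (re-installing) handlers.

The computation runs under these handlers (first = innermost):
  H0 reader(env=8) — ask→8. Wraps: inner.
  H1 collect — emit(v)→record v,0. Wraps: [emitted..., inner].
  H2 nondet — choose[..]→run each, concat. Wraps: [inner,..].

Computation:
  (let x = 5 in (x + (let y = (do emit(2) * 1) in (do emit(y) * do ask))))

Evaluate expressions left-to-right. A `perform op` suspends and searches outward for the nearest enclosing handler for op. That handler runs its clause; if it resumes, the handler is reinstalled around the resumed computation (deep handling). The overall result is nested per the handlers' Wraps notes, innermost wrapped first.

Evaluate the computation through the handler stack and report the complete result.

Answer: [[2, 0, 5]]

Working:
emit(2) @ H1 ⇒ out+=2
emit(0) @ H1 ⇒ out+=0
ask @ H0 ⇒ 8
H0 returns 5
H1 returns [2, 0, 5]
H2 returns [[2, 0, 5]]
= [[2, 0, 5]]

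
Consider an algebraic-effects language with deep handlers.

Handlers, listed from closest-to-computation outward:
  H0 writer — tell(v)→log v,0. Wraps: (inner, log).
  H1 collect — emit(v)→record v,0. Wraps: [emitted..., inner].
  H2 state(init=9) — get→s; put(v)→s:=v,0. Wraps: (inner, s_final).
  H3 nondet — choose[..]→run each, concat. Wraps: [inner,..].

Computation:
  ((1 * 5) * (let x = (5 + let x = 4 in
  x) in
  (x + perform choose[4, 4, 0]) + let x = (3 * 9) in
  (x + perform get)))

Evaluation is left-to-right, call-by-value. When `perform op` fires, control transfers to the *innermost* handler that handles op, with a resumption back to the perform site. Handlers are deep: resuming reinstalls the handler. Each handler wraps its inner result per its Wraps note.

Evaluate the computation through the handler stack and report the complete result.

Working:
choose[4, 4, 0] @ H3
  branch[0] choose=4:
    get @ H2 ⇒ 9
    H0 returns (245, ())
    H1 returns [(245, ())]
    H2 returns ([(245, ())], 9)
    H3 returns [([(245, ())], 9)]
  branch[1] choose=4:
    get @ H2 ⇒ 9
    H0 returns (245, ())
    H1 returns [(245, ())]
    H2 returns ([(245, ())], 9)
    H3 returns [([(245, ())], 9)]
  branch[2] choose=0:
    get @ H2 ⇒ 9
    H0 returns (225, ())
    H1 returns [(225, ())]
    H2 returns ([(225, ())], 9)
    H3 returns [([(225, ())], 9)]
= [([(245, ())], 9), ([(245, ())], 9), ([(225, ())], 9)]

Answer: [([(245, ())], 9), ([(245, ())], 9), ([(225, ())], 9)]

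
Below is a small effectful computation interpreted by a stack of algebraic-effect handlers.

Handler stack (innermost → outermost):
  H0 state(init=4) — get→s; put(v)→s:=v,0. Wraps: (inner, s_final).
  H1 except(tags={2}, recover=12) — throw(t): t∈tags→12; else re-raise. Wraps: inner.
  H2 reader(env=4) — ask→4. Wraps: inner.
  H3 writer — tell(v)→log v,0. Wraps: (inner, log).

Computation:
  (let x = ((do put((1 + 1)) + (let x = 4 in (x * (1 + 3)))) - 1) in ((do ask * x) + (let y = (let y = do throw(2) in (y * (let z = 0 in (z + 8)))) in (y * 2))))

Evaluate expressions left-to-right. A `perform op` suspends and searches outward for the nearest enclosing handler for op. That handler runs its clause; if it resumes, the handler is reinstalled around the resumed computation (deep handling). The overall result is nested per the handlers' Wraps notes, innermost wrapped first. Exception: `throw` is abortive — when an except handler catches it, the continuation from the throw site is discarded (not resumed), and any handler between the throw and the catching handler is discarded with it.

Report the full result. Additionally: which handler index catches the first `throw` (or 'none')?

Step-by-step:
put(2) @ H0 ⇒ s:=2
ask @ H2 ⇒ 4
throw(2) @ H1 caught ⇒ 12
H2 returns 12
H3 returns (12, ())
= (12, ())

Answer: (12, ()) ; first throw caught by: H1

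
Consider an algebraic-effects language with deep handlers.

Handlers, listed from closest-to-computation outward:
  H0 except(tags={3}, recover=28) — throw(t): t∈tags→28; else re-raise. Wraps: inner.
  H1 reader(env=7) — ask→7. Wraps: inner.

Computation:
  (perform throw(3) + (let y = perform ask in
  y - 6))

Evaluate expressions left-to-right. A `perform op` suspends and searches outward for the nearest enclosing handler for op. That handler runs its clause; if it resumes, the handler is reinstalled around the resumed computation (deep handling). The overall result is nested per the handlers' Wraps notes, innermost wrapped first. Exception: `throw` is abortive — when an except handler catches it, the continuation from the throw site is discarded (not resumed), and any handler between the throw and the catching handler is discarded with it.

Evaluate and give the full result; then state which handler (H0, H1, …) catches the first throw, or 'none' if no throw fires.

Answer: 28 ; first throw caught by: H0

Step-by-step:
throw(3) @ H0 caught ⇒ 28
H1 returns 28
= 28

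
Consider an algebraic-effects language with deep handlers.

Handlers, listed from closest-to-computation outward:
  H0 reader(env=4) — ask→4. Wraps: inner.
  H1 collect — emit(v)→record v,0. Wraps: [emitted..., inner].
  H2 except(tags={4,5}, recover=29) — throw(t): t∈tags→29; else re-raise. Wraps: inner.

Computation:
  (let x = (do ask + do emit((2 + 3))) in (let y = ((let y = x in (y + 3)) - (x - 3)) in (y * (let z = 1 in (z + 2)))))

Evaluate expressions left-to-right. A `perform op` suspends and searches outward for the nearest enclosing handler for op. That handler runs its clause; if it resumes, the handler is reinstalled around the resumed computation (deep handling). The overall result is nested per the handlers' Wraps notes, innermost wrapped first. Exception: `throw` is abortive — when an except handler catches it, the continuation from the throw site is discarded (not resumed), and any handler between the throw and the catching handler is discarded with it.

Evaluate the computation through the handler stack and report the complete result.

Answer: [5, 18]

Evaluation trace:
ask @ H0 ⇒ 4
emit(5) @ H1 ⇒ out+=5
H0 returns 18
H1 returns [5, 18]
H2 returns [5, 18]
= [5, 18]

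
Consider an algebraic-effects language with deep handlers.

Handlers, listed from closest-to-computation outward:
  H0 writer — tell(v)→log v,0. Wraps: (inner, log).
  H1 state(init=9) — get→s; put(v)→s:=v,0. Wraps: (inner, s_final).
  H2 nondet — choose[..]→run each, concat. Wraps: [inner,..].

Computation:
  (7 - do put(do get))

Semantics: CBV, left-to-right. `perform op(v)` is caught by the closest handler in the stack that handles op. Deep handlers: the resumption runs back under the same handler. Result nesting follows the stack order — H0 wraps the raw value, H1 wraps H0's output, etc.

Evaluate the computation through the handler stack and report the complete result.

Step-by-step:
get @ H1 ⇒ 9
put(9) @ H1 ⇒ s:=9
H0 returns (7, ())
H1 returns ((7, ()), 9)
H2 returns [((7, ()), 9)]
= [((7, ()), 9)]

Answer: [((7, ()), 9)]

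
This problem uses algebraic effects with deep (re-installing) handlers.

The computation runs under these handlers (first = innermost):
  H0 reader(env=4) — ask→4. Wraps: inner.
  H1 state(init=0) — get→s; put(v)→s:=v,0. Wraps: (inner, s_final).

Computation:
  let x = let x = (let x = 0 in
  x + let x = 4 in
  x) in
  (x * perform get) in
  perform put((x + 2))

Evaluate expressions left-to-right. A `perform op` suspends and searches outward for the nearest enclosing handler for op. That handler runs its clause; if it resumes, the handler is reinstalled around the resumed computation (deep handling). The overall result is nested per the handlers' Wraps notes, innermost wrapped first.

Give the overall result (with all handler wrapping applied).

Step-by-step:
get @ H1 ⇒ 0
put(2) @ H1 ⇒ s:=2
H0 returns 0
H1 returns (0, 2)
= (0, 2)

Answer: (0, 2)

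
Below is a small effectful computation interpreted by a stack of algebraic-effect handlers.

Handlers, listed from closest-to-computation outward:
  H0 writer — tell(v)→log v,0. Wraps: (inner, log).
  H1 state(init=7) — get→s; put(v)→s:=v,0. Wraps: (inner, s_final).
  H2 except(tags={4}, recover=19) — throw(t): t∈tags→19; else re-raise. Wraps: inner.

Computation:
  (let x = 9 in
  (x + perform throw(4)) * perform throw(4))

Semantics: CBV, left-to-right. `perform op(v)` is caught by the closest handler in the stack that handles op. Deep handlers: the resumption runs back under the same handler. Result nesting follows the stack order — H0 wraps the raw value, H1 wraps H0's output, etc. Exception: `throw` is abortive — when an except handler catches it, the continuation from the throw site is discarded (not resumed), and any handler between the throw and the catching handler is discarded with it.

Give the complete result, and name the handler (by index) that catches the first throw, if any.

Working:
throw(4) @ H2 caught ⇒ 19
= 19

Answer: 19 ; first throw caught by: H2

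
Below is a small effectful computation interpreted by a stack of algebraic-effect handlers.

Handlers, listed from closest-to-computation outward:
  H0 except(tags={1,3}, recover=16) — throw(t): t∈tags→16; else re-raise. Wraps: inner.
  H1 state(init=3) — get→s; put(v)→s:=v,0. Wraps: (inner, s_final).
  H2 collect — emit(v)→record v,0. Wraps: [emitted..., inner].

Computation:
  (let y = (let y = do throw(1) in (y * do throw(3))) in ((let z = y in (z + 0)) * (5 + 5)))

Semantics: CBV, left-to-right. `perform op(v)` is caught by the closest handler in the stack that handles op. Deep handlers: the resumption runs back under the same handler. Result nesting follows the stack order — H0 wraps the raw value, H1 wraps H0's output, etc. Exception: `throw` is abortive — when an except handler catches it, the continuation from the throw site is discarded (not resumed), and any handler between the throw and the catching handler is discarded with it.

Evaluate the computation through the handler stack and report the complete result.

Evaluation trace:
throw(1) @ H0 caught ⇒ 16
H1 returns (16, 3)
H2 returns [(16, 3)]
= [(16, 3)]

Answer: [(16, 3)]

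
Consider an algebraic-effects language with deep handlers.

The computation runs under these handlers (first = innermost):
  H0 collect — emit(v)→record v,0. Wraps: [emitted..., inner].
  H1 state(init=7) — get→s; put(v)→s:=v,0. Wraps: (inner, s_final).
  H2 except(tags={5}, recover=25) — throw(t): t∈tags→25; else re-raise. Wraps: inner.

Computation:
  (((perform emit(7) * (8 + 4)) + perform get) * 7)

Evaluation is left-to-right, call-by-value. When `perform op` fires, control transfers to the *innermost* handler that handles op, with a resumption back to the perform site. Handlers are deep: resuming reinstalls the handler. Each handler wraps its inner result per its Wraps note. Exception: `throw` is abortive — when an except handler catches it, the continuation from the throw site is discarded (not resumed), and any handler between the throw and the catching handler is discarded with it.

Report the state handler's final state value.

Evaluation trace:
emit(7) @ H0 ⇒ out+=7
get @ H1 ⇒ 7
H0 returns [7, 49]
H1 returns ([7, 49], 7)
H2 returns ([7, 49], 7)
= ([7, 49], 7)

Answer: 7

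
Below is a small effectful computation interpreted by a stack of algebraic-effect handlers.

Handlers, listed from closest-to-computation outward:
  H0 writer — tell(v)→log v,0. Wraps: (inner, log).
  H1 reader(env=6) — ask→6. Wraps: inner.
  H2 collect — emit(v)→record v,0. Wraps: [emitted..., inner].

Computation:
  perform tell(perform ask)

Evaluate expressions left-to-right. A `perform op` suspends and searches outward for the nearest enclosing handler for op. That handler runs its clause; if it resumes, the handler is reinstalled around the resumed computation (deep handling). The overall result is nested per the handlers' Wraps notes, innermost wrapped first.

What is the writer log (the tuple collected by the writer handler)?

Evaluation trace:
ask @ H1 ⇒ 6
tell(6) @ H0 ⇒ log+=6
H0 returns (0, (6))
H1 returns (0, (6))
H2 returns [(0, (6))]
= [(0, (6))]

Answer: (6)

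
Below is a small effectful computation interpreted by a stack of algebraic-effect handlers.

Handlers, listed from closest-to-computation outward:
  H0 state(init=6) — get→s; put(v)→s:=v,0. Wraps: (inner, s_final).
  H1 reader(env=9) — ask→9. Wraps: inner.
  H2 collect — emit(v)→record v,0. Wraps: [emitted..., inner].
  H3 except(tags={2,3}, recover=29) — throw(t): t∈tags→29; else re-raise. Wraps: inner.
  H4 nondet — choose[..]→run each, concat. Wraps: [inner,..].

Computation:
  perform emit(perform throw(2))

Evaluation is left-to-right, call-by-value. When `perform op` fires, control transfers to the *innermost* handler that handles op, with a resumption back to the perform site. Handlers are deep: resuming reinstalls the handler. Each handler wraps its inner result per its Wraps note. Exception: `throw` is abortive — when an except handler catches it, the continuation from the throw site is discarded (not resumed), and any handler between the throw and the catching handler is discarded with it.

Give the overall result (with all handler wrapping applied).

Working:
throw(2) @ H3 caught ⇒ 29
H4 returns [29]
= [29]

Answer: [29]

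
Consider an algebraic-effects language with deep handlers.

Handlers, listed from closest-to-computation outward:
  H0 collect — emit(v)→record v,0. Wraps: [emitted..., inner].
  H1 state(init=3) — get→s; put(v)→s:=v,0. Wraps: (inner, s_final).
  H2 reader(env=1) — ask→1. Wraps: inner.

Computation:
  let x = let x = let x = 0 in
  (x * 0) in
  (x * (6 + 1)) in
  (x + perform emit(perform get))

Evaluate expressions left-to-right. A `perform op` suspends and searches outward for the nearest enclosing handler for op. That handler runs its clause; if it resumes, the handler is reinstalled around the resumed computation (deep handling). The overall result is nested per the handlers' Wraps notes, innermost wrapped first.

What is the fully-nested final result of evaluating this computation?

Working:
get @ H1 ⇒ 3
emit(3) @ H0 ⇒ out+=3
H0 returns [3, 0]
H1 returns ([3, 0], 3)
H2 returns ([3, 0], 3)
= ([3, 0], 3)

Answer: ([3, 0], 3)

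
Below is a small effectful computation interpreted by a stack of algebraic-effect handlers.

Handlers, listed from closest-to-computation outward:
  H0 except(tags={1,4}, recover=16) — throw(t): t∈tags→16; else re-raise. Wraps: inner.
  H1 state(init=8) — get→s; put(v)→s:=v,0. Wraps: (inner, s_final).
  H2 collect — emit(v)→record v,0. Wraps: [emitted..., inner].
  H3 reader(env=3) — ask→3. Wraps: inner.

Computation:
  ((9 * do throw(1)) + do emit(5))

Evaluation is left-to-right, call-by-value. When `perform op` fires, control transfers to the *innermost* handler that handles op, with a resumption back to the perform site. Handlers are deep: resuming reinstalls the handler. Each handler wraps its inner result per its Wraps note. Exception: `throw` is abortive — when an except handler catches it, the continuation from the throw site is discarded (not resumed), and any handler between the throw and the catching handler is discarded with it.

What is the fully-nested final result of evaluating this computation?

Step-by-step:
throw(1) @ H0 caught ⇒ 16
H1 returns (16, 8)
H2 returns [(16, 8)]
H3 returns [(16, 8)]
= [(16, 8)]

Answer: [(16, 8)]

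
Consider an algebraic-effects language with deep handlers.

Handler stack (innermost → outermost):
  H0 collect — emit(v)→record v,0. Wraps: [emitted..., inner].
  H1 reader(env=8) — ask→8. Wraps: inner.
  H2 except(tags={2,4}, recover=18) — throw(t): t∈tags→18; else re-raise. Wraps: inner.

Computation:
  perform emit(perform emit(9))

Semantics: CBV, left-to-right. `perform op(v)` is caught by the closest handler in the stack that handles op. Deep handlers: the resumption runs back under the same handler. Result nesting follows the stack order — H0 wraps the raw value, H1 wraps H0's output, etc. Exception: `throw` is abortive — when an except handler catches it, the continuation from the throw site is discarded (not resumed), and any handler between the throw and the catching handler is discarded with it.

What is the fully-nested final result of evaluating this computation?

Step-by-step:
emit(9) @ H0 ⇒ out+=9
emit(0) @ H0 ⇒ out+=0
H0 returns [9, 0, 0]
H1 returns [9, 0, 0]
H2 returns [9, 0, 0]
= [9, 0, 0]

Answer: [9, 0, 0]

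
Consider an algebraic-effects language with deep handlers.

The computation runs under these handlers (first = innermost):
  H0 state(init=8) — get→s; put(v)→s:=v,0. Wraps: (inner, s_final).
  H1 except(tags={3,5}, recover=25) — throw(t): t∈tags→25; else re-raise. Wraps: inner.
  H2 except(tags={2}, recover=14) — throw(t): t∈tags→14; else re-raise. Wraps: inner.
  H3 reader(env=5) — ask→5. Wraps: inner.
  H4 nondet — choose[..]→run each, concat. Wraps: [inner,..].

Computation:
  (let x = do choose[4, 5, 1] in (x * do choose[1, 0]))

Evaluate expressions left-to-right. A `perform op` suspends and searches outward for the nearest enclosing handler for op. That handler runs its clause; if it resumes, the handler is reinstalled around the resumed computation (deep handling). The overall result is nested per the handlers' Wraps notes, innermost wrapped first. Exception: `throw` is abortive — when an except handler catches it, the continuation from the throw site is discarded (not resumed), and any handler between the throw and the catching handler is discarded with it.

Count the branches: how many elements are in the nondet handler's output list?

Answer: 6

Step-by-step:
choose[4, 5, 1] @ H4
  branch[0] choose=4:
    choose[1, 0] @ H4
      branch[0] choose=1:
        H0 returns (4, 8)
        H1 returns (4, 8)
        H2 returns (4, 8)
        H3 returns (4, 8)
        H4 returns [(4, 8)]
      branch[1] choose=0:
        H0 returns (0, 8)
        H1 returns (0, 8)
        H2 returns (0, 8)
        H3 returns (0, 8)
        H4 returns [(0, 8)]
  branch[1] choose=5:
    choose[1, 0] @ H4
      branch[0] choose=1:
        H0 returns (5, 8)
        H1 returns (5, 8)
        H2 returns (5, 8)
        H3 returns (5, 8)
        H4 returns [(5, 8)]
      branch[1] choose=0:
        H0 returns (0, 8)
        H1 returns (0, 8)
        H2 returns (0, 8)
        H3 returns (0, 8)
        H4 returns [(0, 8)]
  branch[2] choose=1:
    choose[1, 0] @ H4
      branch[0] choose=1:
        H0 returns (1, 8)
        H1 returns (1, 8)
        H2 returns (1, 8)
        H3 returns (1, 8)
        H4 returns [(1, 8)]
      branch[1] choose=0:
        H0 returns (0, 8)
        H1 returns (0, 8)
        H2 returns (0, 8)
        H3 returns (0, 8)
        H4 returns [(0, 8)]
= [(4, 8), (0, 8), (5, 8), (0, 8), (1, 8), (0, 8)]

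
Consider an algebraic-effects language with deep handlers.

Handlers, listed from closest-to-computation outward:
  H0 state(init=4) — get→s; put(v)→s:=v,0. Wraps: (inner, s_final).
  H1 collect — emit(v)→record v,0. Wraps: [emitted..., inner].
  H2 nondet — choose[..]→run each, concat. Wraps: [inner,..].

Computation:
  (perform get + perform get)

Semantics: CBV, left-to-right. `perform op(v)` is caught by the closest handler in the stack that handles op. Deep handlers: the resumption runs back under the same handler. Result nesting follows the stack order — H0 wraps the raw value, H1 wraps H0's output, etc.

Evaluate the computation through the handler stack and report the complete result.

Working:
get @ H0 ⇒ 4
get @ H0 ⇒ 4
H0 returns (8, 4)
H1 returns [(8, 4)]
H2 returns [[(8, 4)]]
= [[(8, 4)]]

Answer: [[(8, 4)]]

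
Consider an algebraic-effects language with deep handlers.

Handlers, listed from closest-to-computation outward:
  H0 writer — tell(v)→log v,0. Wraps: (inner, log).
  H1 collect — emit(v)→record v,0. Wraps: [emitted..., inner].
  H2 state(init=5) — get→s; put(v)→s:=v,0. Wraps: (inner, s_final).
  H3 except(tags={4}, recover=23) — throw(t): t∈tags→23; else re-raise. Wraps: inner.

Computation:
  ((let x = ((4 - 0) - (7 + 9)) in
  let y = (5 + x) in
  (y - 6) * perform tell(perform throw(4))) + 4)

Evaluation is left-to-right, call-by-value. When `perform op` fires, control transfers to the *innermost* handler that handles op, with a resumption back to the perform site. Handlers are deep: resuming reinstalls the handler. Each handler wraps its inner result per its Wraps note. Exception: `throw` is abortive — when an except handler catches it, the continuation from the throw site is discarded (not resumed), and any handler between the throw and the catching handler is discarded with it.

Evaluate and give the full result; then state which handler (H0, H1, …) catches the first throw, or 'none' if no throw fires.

Answer: 23 ; first throw caught by: H3

Step-by-step:
throw(4) @ H3 caught ⇒ 23
= 23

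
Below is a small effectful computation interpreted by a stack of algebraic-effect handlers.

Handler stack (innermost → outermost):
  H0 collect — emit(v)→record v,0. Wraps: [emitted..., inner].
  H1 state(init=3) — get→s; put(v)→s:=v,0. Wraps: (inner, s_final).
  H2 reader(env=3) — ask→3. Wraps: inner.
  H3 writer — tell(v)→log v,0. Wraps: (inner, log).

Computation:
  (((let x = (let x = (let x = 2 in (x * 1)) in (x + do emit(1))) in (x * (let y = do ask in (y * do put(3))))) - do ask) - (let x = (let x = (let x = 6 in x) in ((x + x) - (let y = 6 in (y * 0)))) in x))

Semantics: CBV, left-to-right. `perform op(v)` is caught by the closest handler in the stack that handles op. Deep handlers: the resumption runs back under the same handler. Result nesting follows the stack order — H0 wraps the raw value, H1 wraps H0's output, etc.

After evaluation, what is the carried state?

Answer: 3

Evaluation trace:
emit(1) @ H0 ⇒ out+=1
ask @ H2 ⇒ 3
put(3) @ H1 ⇒ s:=3
ask @ H2 ⇒ 3
H0 returns [1, -15]
H1 returns ([1, -15], 3)
H2 returns ([1, -15], 3)
H3 returns (([1, -15], 3), ())
= (([1, -15], 3), ())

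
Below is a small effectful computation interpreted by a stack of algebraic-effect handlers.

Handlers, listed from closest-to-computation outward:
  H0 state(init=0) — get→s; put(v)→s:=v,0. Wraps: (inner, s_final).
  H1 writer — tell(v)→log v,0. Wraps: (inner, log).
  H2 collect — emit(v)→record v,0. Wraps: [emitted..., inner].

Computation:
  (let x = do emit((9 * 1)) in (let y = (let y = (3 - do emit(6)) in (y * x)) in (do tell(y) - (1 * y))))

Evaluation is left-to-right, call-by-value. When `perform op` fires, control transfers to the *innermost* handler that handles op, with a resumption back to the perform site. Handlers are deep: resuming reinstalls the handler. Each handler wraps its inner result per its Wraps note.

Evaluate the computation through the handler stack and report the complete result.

Answer: [9, 6, ((0, 0), (0))]

Step-by-step:
emit(9) @ H2 ⇒ out+=9
emit(6) @ H2 ⇒ out+=6
tell(0) @ H1 ⇒ log+=0
H0 returns (0, 0)
H1 returns ((0, 0), (0))
H2 returns [9, 6, ((0, 0), (0))]
= [9, 6, ((0, 0), (0))]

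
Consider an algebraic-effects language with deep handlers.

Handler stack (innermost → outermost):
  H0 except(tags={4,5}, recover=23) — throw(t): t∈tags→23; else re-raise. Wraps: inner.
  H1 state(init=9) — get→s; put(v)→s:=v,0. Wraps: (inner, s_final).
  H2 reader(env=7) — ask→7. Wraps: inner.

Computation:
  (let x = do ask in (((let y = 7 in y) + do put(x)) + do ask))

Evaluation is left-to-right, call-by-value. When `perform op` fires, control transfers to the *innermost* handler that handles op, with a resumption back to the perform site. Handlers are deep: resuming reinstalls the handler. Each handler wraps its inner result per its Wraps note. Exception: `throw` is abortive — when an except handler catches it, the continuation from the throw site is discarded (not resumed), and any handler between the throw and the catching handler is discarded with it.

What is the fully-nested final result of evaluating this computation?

Answer: (14, 7)

Evaluation trace:
ask @ H2 ⇒ 7
put(7) @ H1 ⇒ s:=7
ask @ H2 ⇒ 7
H0 returns 14
H1 returns (14, 7)
H2 returns (14, 7)
= (14, 7)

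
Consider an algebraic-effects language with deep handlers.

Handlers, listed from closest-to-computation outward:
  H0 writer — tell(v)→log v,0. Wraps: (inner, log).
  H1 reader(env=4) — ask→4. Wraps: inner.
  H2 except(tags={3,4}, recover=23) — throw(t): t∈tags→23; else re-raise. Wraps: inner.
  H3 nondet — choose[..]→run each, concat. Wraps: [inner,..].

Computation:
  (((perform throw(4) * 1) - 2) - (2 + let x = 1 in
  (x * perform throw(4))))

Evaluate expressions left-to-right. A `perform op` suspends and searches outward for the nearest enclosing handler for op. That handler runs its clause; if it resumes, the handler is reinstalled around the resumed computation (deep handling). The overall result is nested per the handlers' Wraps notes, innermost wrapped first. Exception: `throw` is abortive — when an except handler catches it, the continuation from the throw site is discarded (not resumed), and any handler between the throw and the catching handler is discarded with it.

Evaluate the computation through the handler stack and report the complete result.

Evaluation trace:
throw(4) @ H2 caught ⇒ 23
H3 returns [23]
= [23]

Answer: [23]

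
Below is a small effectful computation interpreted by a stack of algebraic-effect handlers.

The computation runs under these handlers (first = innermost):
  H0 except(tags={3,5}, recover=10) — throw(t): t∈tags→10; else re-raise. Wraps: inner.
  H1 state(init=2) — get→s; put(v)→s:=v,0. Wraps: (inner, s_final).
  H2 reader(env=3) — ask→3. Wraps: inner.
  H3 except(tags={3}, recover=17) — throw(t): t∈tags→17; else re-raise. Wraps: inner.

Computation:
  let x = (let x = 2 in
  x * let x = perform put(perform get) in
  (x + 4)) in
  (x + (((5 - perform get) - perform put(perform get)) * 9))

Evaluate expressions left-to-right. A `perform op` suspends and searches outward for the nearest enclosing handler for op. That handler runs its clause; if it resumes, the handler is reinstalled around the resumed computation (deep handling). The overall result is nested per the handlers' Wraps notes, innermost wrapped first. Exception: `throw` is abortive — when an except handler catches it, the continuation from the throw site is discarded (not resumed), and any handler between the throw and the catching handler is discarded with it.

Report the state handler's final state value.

Evaluation trace:
get @ H1 ⇒ 2
put(2) @ H1 ⇒ s:=2
get @ H1 ⇒ 2
get @ H1 ⇒ 2
put(2) @ H1 ⇒ s:=2
H0 returns 35
H1 returns (35, 2)
H2 returns (35, 2)
H3 returns (35, 2)
= (35, 2)

Answer: 2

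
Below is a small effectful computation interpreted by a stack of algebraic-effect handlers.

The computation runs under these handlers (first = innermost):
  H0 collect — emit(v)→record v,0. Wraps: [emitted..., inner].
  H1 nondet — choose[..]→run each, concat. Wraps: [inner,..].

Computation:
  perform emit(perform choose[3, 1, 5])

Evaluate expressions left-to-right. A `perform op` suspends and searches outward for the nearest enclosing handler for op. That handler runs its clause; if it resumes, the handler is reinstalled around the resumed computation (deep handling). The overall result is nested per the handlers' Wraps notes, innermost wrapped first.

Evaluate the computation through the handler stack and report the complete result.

Working:
choose[3, 1, 5] @ H1
  branch[0] choose=3:
    emit(3) @ H0 ⇒ out+=3
    H0 returns [3, 0]
    H1 returns [[3, 0]]
  branch[1] choose=1:
    emit(1) @ H0 ⇒ out+=1
    H0 returns [1, 0]
    H1 returns [[1, 0]]
  branch[2] choose=5:
    emit(5) @ H0 ⇒ out+=5
    H0 returns [5, 0]
    H1 returns [[5, 0]]
= [[3, 0], [1, 0], [5, 0]]

Answer: [[3, 0], [1, 0], [5, 0]]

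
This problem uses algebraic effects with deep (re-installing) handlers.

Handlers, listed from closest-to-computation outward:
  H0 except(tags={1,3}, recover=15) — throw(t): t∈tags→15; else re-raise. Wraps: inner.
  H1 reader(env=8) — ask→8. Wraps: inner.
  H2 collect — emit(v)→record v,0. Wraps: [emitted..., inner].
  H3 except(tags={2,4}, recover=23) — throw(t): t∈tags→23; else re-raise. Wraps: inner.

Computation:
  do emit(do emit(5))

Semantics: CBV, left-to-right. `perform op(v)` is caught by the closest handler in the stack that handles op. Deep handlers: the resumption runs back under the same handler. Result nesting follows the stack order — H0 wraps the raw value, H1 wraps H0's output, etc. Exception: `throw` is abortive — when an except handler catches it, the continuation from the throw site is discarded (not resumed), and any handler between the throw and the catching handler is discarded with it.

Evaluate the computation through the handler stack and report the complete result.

Answer: [5, 0, 0]

Evaluation trace:
emit(5) @ H2 ⇒ out+=5
emit(0) @ H2 ⇒ out+=0
H0 returns 0
H1 returns 0
H2 returns [5, 0, 0]
H3 returns [5, 0, 0]
= [5, 0, 0]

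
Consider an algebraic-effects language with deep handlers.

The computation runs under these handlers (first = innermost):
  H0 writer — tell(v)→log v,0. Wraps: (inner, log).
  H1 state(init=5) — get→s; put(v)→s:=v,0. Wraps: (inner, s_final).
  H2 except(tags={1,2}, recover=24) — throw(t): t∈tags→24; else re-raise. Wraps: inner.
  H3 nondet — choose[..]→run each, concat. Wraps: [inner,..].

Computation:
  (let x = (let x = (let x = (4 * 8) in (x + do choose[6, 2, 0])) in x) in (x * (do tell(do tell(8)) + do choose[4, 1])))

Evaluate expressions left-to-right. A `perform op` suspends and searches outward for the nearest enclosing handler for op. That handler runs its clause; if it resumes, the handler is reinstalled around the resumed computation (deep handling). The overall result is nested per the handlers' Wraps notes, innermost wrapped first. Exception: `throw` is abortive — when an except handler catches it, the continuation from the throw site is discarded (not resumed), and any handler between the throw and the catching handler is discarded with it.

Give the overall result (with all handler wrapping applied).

Answer: [((152, (8, 0)), 5), ((38, (8, 0)), 5), ((136, (8, 0)), 5), ((34, (8, 0)), 5), ((128, (8, 0)), 5), ((32, (8, 0)), 5)]

Working:
choose[6, 2, 0] @ H3
  branch[0] choose=6:
    tell(8) @ H0 ⇒ log+=8
    tell(0) @ H0 ⇒ log+=0
    choose[4, 1] @ H3
      branch[0] choose=4:
        H0 returns (152, (8, 0))
        H1 returns ((152, (8, 0)), 5)
        H2 returns ((152, (8, 0)), 5)
        H3 returns [((152, (8, 0)), 5)]
      branch[1] choose=1:
        H0 returns (38, (8, 0))
        H1 returns ((38, (8, 0)), 5)
        H2 returns ((38, (8, 0)), 5)
        H3 returns [((38, (8, 0)), 5)]
  branch[1] choose=2:
    tell(8) @ H0 ⇒ log+=8
    tell(0) @ H0 ⇒ log+=0
    choose[4, 1] @ H3
      branch[0] choose=4:
        H0 returns (136, (8, 0))
        H1 returns ((136, (8, 0)), 5)
        H2 returns ((136, (8, 0)), 5)
        H3 returns [((136, (8, 0)), 5)]
      branch[1] choose=1:
        H0 returns (34, (8, 0))
        H1 returns ((34, (8, 0)), 5)
        H2 returns ((34, (8, 0)), 5)
        H3 returns [((34, (8, 0)), 5)]
  branch[2] choose=0:
    tell(8) @ H0 ⇒ log+=8
    tell(0) @ H0 ⇒ log+=0
    choose[4, 1] @ H3
      branch[0] choose=4:
        H0 returns (128, (8, 0))
        H1 returns ((128, (8, 0)), 5)
        H2 returns ((128, (8, 0)), 5)
        H3 returns [((128, (8, 0)), 5)]
      branch[1] choose=1:
        H0 returns (32, (8, 0))
        H1 returns ((32, (8, 0)), 5)
        H2 returns ((32, (8, 0)), 5)
        H3 returns [((32, (8, 0)), 5)]
= [((152, (8, 0)), 5), ((38, (8, 0)), 5), ((136, (8, 0)), 5), ((34, (8, 0)), 5), ((128, (8, 0)), 5), ((32, (8, 0)), 5)]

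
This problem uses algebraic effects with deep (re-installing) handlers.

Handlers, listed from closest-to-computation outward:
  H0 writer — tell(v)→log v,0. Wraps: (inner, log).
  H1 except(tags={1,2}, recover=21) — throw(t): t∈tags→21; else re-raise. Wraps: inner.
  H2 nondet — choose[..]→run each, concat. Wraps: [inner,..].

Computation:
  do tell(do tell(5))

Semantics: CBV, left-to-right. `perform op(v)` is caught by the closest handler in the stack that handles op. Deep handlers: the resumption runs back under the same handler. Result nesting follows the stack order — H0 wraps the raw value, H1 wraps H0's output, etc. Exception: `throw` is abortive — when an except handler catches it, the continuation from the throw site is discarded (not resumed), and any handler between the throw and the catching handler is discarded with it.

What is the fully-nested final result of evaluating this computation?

Answer: [(0, (5, 0))]

Step-by-step:
tell(5) @ H0 ⇒ log+=5
tell(0) @ H0 ⇒ log+=0
H0 returns (0, (5, 0))
H1 returns (0, (5, 0))
H2 returns [(0, (5, 0))]
= [(0, (5, 0))]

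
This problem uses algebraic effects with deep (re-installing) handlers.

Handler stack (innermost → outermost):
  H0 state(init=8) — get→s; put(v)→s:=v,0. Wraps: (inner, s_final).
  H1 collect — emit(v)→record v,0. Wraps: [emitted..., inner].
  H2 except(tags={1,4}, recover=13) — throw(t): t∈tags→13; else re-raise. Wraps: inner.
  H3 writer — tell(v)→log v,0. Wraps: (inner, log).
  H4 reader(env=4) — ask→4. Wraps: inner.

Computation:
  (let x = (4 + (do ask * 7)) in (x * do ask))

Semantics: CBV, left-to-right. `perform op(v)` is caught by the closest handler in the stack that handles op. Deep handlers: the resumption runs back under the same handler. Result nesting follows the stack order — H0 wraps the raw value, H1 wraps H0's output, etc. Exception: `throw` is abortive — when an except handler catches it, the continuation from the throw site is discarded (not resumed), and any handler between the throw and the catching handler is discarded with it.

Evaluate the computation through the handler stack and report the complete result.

Answer: ([(128, 8)], ())

Step-by-step:
ask @ H4 ⇒ 4
ask @ H4 ⇒ 4
H0 returns (128, 8)
H1 returns [(128, 8)]
H2 returns [(128, 8)]
H3 returns ([(128, 8)], ())
H4 returns ([(128, 8)], ())
= ([(128, 8)], ())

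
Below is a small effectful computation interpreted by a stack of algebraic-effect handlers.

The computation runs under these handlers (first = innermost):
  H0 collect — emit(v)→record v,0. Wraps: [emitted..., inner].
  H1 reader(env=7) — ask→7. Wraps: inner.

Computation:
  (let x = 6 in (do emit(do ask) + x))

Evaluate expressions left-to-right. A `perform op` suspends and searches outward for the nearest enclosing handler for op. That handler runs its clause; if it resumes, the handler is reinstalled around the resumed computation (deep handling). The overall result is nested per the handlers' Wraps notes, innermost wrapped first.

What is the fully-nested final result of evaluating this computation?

Step-by-step:
ask @ H1 ⇒ 7
emit(7) @ H0 ⇒ out+=7
H0 returns [7, 6]
H1 returns [7, 6]
= [7, 6]

Answer: [7, 6]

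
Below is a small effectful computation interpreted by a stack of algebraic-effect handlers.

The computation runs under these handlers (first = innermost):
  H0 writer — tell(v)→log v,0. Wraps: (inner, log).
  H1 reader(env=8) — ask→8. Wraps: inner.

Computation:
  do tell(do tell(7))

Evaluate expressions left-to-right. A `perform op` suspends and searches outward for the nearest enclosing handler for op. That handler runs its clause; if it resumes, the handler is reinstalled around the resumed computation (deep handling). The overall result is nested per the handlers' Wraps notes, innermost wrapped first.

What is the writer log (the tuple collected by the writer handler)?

Answer: (7, 0)

Step-by-step:
tell(7) @ H0 ⇒ log+=7
tell(0) @ H0 ⇒ log+=0
H0 returns (0, (7, 0))
H1 returns (0, (7, 0))
= (0, (7, 0))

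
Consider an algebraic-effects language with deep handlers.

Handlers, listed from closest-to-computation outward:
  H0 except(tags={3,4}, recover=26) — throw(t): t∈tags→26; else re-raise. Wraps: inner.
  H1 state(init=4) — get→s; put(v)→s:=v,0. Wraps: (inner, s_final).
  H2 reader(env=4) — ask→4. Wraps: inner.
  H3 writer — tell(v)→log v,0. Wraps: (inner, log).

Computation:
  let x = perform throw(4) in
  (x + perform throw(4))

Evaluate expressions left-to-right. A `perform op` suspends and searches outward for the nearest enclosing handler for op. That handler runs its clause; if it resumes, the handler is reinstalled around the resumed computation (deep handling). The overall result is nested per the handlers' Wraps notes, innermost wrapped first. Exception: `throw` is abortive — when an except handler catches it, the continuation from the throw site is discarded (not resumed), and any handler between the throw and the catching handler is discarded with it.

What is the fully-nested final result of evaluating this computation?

Working:
throw(4) @ H0 caught ⇒ 26
H1 returns (26, 4)
H2 returns (26, 4)
H3 returns ((26, 4), ())
= ((26, 4), ())

Answer: ((26, 4), ())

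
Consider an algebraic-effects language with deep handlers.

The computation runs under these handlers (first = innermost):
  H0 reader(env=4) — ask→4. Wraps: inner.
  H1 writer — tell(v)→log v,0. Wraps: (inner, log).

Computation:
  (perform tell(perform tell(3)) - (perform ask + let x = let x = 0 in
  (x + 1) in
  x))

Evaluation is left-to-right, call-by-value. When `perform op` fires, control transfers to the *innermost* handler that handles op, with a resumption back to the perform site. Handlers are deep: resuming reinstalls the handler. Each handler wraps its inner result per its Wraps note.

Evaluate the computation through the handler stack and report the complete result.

Answer: (-5, (3, 0))

Step-by-step:
tell(3) @ H1 ⇒ log+=3
tell(0) @ H1 ⇒ log+=0
ask @ H0 ⇒ 4
H0 returns -5
H1 returns (-5, (3, 0))
= (-5, (3, 0))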